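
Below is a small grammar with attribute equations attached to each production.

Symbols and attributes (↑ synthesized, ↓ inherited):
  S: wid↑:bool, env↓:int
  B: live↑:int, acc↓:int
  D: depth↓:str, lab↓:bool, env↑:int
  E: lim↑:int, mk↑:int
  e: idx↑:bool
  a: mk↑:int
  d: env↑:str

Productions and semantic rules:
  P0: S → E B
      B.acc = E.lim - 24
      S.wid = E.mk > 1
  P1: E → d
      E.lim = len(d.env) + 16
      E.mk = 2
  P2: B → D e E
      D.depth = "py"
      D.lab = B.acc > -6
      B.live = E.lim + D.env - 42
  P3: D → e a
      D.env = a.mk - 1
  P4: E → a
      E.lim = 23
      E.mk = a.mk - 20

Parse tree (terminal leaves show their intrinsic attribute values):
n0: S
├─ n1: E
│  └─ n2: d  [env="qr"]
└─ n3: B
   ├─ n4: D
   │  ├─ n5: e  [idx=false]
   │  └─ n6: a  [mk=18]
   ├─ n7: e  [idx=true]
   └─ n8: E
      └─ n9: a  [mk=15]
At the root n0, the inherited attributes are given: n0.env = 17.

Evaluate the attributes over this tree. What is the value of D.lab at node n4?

false

1. n0.env = 17  [given at root]
2. n2.env = "qr"  [terminal]
3. n1.lim = 18  [len(d.env) + 16]
4. n1.mk = 2  [2]
5. n3.acc = -6  [E.lim - 24]
6. n4.depth = "py"  ["py"]
7. n4.lab = false  [B.acc > -6]
8. n5.idx = false  [terminal]
9. n6.mk = 18  [terminal]
10. n4.env = 17  [a.mk - 1]
11. n7.idx = true  [terminal]
12. n9.mk = 15  [terminal]
13. n8.lim = 23  [23]
14. n8.mk = -5  [a.mk - 20]
15. n3.live = -2  [E.lim + D.env - 42]
16. n0.wid = true  [E.mk > 1]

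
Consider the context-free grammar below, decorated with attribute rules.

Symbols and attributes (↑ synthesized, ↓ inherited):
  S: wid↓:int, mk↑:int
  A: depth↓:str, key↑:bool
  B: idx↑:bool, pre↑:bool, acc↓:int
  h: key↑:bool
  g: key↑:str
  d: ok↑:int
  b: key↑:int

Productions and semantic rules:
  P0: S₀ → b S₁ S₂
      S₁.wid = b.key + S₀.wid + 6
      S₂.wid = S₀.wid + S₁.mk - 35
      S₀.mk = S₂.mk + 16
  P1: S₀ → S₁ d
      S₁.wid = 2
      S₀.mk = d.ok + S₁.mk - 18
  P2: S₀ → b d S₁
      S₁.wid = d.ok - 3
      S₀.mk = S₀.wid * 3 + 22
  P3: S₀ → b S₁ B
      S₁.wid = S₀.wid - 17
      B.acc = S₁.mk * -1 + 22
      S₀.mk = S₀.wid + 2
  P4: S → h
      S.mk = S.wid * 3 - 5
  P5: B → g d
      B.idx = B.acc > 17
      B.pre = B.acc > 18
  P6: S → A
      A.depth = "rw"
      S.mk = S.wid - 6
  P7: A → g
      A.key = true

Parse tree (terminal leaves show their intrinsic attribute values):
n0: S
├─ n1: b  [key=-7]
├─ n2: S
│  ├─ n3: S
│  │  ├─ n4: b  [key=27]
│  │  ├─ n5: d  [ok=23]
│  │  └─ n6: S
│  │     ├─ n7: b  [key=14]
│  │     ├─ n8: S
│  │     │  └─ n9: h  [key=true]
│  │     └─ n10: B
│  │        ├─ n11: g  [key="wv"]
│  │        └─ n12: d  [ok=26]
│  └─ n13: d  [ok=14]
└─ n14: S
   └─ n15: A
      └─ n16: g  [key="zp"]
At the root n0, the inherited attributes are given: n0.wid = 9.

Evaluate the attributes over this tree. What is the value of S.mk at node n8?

1. n0.wid = 9  [given at root]
2. n1.key = -7  [terminal]
3. n2.wid = 8  [b.key + S₀.wid + 6]
4. n3.wid = 2  [2]
5. n4.key = 27  [terminal]
6. n5.ok = 23  [terminal]
7. n6.wid = 20  [d.ok - 3]
8. n7.key = 14  [terminal]
9. n8.wid = 3  [S₀.wid - 17]
10. n9.key = true  [terminal]
11. n8.mk = 4  [S.wid * 3 - 5]
12. n10.acc = 18  [S₁.mk * -1 + 22]
13. n11.key = "wv"  [terminal]
14. n12.ok = 26  [terminal]
15. n10.idx = true  [B.acc > 17]
16. n10.pre = false  [B.acc > 18]
17. n6.mk = 22  [S₀.wid + 2]
18. n3.mk = 28  [S₀.wid * 3 + 22]
19. n13.ok = 14  [terminal]
20. n2.mk = 24  [d.ok + S₁.mk - 18]
21. n14.wid = -2  [S₀.wid + S₁.mk - 35]
22. n15.depth = "rw"  ["rw"]
23. n16.key = "zp"  [terminal]
24. n15.key = true  [true]
25. n14.mk = -8  [S.wid - 6]
26. n0.mk = 8  [S₂.mk + 16]

4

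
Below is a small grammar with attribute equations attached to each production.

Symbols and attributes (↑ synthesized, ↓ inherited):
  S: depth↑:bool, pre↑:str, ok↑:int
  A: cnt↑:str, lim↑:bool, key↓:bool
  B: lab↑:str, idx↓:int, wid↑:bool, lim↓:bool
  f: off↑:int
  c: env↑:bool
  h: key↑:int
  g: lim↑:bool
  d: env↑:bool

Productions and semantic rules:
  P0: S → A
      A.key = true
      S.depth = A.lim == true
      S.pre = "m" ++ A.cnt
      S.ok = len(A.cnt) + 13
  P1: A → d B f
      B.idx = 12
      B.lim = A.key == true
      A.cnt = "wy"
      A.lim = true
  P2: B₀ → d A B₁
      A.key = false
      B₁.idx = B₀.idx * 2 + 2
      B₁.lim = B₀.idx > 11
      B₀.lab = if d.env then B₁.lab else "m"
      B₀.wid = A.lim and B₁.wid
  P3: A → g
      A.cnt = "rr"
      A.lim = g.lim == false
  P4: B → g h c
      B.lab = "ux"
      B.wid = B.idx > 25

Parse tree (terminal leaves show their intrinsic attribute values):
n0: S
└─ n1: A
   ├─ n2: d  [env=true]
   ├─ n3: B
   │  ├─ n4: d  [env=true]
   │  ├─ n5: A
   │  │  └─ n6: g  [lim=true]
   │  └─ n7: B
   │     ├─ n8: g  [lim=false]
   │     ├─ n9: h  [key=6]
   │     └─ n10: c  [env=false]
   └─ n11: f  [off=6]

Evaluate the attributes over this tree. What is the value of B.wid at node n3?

false

1. n1.key = true  [true]
2. n2.env = true  [terminal]
3. n3.idx = 12  [12]
4. n3.lim = true  [A.key == true]
5. n4.env = true  [terminal]
6. n5.key = false  [false]
7. n6.lim = true  [terminal]
8. n5.cnt = "rr"  ["rr"]
9. n5.lim = false  [g.lim == false]
10. n7.idx = 26  [B₀.idx * 2 + 2]
11. n7.lim = true  [B₀.idx > 11]
12. n8.lim = false  [terminal]
13. n9.key = 6  [terminal]
14. n10.env = false  [terminal]
15. n7.lab = "ux"  ["ux"]
16. n7.wid = true  [B.idx > 25]
17. n3.lab = "ux"  [if d.env then B₁.lab else "m"]
18. n3.wid = false  [A.lim and B₁.wid]
19. n11.off = 6  [terminal]
20. n1.cnt = "wy"  ["wy"]
21. n1.lim = true  [true]
22. n0.depth = true  [A.lim == true]
23. n0.pre = "mwy"  ["m" ++ A.cnt]
24. n0.ok = 15  [len(A.cnt) + 13]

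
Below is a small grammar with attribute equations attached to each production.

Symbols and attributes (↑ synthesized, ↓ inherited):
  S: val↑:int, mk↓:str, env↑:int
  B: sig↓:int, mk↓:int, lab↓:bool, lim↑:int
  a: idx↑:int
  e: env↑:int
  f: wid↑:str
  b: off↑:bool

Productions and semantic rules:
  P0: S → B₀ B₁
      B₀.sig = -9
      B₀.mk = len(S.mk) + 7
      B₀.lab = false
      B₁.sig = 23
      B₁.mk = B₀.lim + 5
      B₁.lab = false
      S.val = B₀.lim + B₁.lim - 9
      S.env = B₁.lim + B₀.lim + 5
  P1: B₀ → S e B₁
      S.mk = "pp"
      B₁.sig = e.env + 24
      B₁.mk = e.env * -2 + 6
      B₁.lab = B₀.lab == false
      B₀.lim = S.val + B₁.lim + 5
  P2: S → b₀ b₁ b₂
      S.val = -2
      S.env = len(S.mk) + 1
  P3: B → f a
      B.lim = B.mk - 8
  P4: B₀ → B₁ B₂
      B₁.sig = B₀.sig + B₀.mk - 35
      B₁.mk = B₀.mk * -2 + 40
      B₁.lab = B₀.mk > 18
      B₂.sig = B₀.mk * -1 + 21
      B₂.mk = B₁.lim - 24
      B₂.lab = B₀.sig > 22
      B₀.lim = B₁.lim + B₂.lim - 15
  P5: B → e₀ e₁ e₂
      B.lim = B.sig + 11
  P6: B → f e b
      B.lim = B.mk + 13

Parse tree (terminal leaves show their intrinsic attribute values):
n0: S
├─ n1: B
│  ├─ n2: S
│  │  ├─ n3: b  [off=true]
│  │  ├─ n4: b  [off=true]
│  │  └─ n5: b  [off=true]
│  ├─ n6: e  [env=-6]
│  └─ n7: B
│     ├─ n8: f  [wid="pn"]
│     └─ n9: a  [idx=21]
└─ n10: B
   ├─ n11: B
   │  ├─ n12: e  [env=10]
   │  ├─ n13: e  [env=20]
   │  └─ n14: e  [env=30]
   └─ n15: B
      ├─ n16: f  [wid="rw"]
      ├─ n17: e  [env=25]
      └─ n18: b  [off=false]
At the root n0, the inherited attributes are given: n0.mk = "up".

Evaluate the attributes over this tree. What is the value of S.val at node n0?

12

1. n0.mk = "up"  [given at root]
2. n1.sig = -9  [-9]
3. n1.mk = 9  [len(S.mk) + 7]
4. n1.lab = false  [false]
5. n2.mk = "pp"  ["pp"]
6. n3.off = true  [terminal]
7. n4.off = true  [terminal]
8. n5.off = true  [terminal]
9. n2.val = -2  [-2]
10. n2.env = 3  [len(S.mk) + 1]
11. n6.env = -6  [terminal]
12. n7.sig = 18  [e.env + 24]
13. n7.mk = 18  [e.env * -2 + 6]
14. n7.lab = true  [B₀.lab == false]
15. n8.wid = "pn"  [terminal]
16. n9.idx = 21  [terminal]
17. n7.lim = 10  [B.mk - 8]
18. n1.lim = 13  [S.val + B₁.lim + 5]
19. n10.sig = 23  [23]
20. n10.mk = 18  [B₀.lim + 5]
21. n10.lab = false  [false]
22. n11.sig = 6  [B₀.sig + B₀.mk - 35]
23. n11.mk = 4  [B₀.mk * -2 + 40]
24. n11.lab = false  [B₀.mk > 18]
25. n12.env = 10  [terminal]
26. n13.env = 20  [terminal]
27. n14.env = 30  [terminal]
28. n11.lim = 17  [B.sig + 11]
29. n15.sig = 3  [B₀.mk * -1 + 21]
30. n15.mk = -7  [B₁.lim - 24]
31. n15.lab = true  [B₀.sig > 22]
32. n16.wid = "rw"  [terminal]
33. n17.env = 25  [terminal]
34. n18.off = false  [terminal]
35. n15.lim = 6  [B.mk + 13]
36. n10.lim = 8  [B₁.lim + B₂.lim - 15]
37. n0.val = 12  [B₀.lim + B₁.lim - 9]
38. n0.env = 26  [B₁.lim + B₀.lim + 5]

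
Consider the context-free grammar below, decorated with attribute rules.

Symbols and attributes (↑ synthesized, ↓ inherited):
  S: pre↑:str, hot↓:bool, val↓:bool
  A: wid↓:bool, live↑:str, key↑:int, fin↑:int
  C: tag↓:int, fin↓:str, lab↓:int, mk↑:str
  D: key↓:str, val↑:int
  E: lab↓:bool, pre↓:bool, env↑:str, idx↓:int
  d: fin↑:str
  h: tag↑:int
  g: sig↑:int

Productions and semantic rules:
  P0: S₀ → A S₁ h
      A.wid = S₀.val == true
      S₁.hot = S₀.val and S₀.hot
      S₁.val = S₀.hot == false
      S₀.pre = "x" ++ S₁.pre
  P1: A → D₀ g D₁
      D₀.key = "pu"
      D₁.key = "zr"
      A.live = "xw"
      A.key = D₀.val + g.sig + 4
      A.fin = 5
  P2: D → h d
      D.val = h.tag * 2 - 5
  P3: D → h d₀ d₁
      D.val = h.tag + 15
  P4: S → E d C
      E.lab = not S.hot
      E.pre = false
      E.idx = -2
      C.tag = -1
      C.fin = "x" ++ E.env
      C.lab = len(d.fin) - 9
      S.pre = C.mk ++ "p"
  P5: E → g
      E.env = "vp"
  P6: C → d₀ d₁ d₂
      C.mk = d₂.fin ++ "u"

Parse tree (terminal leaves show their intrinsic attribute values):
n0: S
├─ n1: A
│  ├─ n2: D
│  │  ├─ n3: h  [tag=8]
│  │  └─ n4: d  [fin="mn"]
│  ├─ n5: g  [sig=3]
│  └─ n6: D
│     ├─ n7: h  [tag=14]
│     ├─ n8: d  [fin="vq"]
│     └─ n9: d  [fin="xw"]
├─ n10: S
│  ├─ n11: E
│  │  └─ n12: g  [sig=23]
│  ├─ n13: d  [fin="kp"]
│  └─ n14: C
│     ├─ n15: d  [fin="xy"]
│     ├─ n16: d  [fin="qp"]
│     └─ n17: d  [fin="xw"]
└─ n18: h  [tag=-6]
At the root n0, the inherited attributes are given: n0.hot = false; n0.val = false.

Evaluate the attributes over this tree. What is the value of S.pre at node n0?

1. n0.hot = false  [given at root]
2. n0.val = false  [given at root]
3. n1.wid = false  [S₀.val == true]
4. n2.key = "pu"  ["pu"]
5. n3.tag = 8  [terminal]
6. n4.fin = "mn"  [terminal]
7. n2.val = 11  [h.tag * 2 - 5]
8. n5.sig = 3  [terminal]
9. n6.key = "zr"  ["zr"]
10. n7.tag = 14  [terminal]
11. n8.fin = "vq"  [terminal]
12. n9.fin = "xw"  [terminal]
13. n6.val = 29  [h.tag + 15]
14. n1.live = "xw"  ["xw"]
15. n1.key = 18  [D₀.val + g.sig + 4]
16. n1.fin = 5  [5]
17. n10.hot = false  [S₀.val and S₀.hot]
18. n10.val = true  [S₀.hot == false]
19. n11.lab = true  [not S.hot]
20. n11.pre = false  [false]
21. n11.idx = -2  [-2]
22. n12.sig = 23  [terminal]
23. n11.env = "vp"  ["vp"]
24. n13.fin = "kp"  [terminal]
25. n14.tag = -1  [-1]
26. n14.fin = "xvp"  ["x" ++ E.env]
27. n14.lab = -7  [len(d.fin) - 9]
28. n15.fin = "xy"  [terminal]
29. n16.fin = "qp"  [terminal]
30. n17.fin = "xw"  [terminal]
31. n14.mk = "xwu"  [d₂.fin ++ "u"]
32. n10.pre = "xwup"  [C.mk ++ "p"]
33. n18.tag = -6  [terminal]
34. n0.pre = "xxwup"  ["x" ++ S₁.pre]

"xxwup"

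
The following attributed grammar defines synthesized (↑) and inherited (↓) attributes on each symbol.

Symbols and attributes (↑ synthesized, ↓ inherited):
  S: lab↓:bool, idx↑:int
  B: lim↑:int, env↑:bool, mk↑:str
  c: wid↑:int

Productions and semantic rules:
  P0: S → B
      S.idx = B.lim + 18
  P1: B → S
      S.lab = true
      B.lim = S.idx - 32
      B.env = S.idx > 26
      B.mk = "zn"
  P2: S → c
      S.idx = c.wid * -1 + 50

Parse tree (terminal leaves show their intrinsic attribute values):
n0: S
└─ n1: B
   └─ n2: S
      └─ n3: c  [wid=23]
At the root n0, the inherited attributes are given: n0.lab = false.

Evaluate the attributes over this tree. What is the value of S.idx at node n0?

13

1. n0.lab = false  [given at root]
2. n2.lab = true  [true]
3. n3.wid = 23  [terminal]
4. n2.idx = 27  [c.wid * -1 + 50]
5. n1.lim = -5  [S.idx - 32]
6. n1.env = true  [S.idx > 26]
7. n1.mk = "zn"  ["zn"]
8. n0.idx = 13  [B.lim + 18]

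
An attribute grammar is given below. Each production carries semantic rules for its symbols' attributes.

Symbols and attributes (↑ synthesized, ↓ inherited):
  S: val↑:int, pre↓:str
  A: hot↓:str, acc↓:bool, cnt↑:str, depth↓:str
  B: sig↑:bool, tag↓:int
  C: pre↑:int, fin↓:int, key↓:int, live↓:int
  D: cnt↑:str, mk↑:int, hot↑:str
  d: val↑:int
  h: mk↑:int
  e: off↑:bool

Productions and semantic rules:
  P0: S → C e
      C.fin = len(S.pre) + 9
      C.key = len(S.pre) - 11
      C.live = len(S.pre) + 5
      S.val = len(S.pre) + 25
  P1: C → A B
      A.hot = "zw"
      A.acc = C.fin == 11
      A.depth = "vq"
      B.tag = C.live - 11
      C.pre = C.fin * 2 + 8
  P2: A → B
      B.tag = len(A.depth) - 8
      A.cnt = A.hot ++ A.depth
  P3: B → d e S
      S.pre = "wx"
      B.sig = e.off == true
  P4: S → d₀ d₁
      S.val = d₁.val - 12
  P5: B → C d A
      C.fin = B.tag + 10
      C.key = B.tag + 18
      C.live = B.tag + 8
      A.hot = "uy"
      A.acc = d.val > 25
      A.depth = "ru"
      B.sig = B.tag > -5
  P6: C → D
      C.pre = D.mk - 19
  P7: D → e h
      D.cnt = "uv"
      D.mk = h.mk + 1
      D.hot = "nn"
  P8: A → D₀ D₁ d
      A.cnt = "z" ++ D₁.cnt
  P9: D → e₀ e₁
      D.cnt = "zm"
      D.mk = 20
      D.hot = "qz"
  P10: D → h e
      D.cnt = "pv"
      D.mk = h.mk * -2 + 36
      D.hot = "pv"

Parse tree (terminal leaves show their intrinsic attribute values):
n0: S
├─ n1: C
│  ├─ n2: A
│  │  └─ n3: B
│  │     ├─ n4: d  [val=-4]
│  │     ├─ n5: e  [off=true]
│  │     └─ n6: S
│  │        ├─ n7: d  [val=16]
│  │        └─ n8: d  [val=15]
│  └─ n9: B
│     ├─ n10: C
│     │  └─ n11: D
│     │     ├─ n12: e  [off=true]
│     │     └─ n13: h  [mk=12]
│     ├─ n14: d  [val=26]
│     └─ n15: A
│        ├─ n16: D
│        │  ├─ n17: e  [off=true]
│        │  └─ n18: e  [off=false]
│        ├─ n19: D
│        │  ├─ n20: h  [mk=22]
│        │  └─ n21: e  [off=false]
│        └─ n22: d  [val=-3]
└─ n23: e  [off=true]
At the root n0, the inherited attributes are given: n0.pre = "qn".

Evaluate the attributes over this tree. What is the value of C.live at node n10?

1. n0.pre = "qn"  [given at root]
2. n1.fin = 11  [len(S.pre) + 9]
3. n1.key = -9  [len(S.pre) - 11]
4. n1.live = 7  [len(S.pre) + 5]
5. n2.hot = "zw"  ["zw"]
6. n2.acc = true  [C.fin == 11]
7. n2.depth = "vq"  ["vq"]
8. n3.tag = -6  [len(A.depth) - 8]
9. n4.val = -4  [terminal]
10. n5.off = true  [terminal]
11. n6.pre = "wx"  ["wx"]
12. n7.val = 16  [terminal]
13. n8.val = 15  [terminal]
14. n6.val = 3  [d₁.val - 12]
15. n3.sig = true  [e.off == true]
16. n2.cnt = "zwvq"  [A.hot ++ A.depth]
17. n9.tag = -4  [C.live - 11]
18. n10.fin = 6  [B.tag + 10]
19. n10.key = 14  [B.tag + 18]
20. n10.live = 4  [B.tag + 8]
21. n12.off = true  [terminal]
22. n13.mk = 12  [terminal]
23. n11.cnt = "uv"  ["uv"]
24. n11.mk = 13  [h.mk + 1]
25. n11.hot = "nn"  ["nn"]
26. n10.pre = -6  [D.mk - 19]
27. n14.val = 26  [terminal]
28. n15.hot = "uy"  ["uy"]
29. n15.acc = true  [d.val > 25]
30. n15.depth = "ru"  ["ru"]
31. n17.off = true  [terminal]
32. n18.off = false  [terminal]
33. n16.cnt = "zm"  ["zm"]
34. n16.mk = 20  [20]
35. n16.hot = "qz"  ["qz"]
36. n20.mk = 22  [terminal]
37. n21.off = false  [terminal]
38. n19.cnt = "pv"  ["pv"]
39. n19.mk = -8  [h.mk * -2 + 36]
40. n19.hot = "pv"  ["pv"]
41. n22.val = -3  [terminal]
42. n15.cnt = "zpv"  ["z" ++ D₁.cnt]
43. n9.sig = true  [B.tag > -5]
44. n1.pre = 30  [C.fin * 2 + 8]
45. n23.off = true  [terminal]
46. n0.val = 27  [len(S.pre) + 25]

4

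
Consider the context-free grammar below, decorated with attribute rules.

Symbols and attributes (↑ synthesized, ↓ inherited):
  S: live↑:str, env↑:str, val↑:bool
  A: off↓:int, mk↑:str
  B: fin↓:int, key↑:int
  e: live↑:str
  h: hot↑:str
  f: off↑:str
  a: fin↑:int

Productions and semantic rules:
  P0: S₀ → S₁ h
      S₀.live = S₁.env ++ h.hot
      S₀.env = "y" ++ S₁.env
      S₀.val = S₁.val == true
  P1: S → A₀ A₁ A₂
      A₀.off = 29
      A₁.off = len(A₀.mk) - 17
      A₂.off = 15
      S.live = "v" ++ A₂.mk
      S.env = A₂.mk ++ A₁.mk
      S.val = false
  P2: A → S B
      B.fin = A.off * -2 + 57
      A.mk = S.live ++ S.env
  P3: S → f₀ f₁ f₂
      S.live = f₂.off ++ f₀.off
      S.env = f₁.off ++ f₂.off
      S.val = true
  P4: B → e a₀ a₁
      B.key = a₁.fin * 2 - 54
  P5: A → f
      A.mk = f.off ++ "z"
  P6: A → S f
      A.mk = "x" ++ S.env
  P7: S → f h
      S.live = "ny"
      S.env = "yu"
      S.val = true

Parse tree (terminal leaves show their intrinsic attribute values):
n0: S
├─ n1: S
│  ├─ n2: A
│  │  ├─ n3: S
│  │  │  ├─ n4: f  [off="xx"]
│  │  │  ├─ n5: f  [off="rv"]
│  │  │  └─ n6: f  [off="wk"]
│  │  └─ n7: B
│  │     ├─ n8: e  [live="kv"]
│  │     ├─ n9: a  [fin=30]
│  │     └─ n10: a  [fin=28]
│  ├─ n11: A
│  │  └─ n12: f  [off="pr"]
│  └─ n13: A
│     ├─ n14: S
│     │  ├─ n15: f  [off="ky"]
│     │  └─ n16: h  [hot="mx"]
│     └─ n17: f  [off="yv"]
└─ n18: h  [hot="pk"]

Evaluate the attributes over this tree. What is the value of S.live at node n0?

"xyuprzpk"

1. n2.off = 29  [29]
2. n4.off = "xx"  [terminal]
3. n5.off = "rv"  [terminal]
4. n6.off = "wk"  [terminal]
5. n3.live = "wkxx"  [f₂.off ++ f₀.off]
6. n3.env = "rvwk"  [f₁.off ++ f₂.off]
7. n3.val = true  [true]
8. n7.fin = -1  [A.off * -2 + 57]
9. n8.live = "kv"  [terminal]
10. n9.fin = 30  [terminal]
11. n10.fin = 28  [terminal]
12. n7.key = 2  [a₁.fin * 2 - 54]
13. n2.mk = "wkxxrvwk"  [S.live ++ S.env]
14. n11.off = -9  [len(A₀.mk) - 17]
15. n12.off = "pr"  [terminal]
16. n11.mk = "prz"  [f.off ++ "z"]
17. n13.off = 15  [15]
18. n15.off = "ky"  [terminal]
19. n16.hot = "mx"  [terminal]
20. n14.live = "ny"  ["ny"]
21. n14.env = "yu"  ["yu"]
22. n14.val = true  [true]
23. n17.off = "yv"  [terminal]
24. n13.mk = "xyu"  ["x" ++ S.env]
25. n1.live = "vxyu"  ["v" ++ A₂.mk]
26. n1.env = "xyuprz"  [A₂.mk ++ A₁.mk]
27. n1.val = false  [false]
28. n18.hot = "pk"  [terminal]
29. n0.live = "xyuprzpk"  [S₁.env ++ h.hot]
30. n0.env = "yxyuprz"  ["y" ++ S₁.env]
31. n0.val = false  [S₁.val == true]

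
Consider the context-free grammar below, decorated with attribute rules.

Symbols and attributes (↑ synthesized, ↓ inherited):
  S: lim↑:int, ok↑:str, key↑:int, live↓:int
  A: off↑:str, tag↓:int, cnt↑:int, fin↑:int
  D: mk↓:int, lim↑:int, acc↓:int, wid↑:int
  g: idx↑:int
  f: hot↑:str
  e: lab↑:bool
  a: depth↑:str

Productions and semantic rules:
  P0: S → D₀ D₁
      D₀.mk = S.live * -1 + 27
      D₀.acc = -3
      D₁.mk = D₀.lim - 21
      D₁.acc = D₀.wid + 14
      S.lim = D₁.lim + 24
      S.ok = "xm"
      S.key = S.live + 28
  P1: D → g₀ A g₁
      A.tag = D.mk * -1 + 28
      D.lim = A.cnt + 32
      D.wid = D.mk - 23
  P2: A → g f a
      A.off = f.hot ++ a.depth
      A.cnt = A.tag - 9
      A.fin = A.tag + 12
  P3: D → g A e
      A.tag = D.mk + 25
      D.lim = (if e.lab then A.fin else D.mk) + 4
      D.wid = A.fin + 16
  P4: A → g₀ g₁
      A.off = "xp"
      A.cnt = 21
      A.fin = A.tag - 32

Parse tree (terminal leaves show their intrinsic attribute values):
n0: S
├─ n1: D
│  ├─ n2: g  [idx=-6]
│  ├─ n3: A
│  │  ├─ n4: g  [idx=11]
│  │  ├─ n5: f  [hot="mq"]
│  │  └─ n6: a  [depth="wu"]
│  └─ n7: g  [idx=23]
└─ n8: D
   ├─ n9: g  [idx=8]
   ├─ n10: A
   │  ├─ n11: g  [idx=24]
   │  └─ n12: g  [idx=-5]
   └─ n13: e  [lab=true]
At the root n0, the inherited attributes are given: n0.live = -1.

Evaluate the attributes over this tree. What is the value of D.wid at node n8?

1. n0.live = -1  [given at root]
2. n1.mk = 28  [S.live * -1 + 27]
3. n1.acc = -3  [-3]
4. n2.idx = -6  [terminal]
5. n3.tag = 0  [D.mk * -1 + 28]
6. n4.idx = 11  [terminal]
7. n5.hot = "mq"  [terminal]
8. n6.depth = "wu"  [terminal]
9. n3.off = "mqwu"  [f.hot ++ a.depth]
10. n3.cnt = -9  [A.tag - 9]
11. n3.fin = 12  [A.tag + 12]
12. n7.idx = 23  [terminal]
13. n1.lim = 23  [A.cnt + 32]
14. n1.wid = 5  [D.mk - 23]
15. n8.mk = 2  [D₀.lim - 21]
16. n8.acc = 19  [D₀.wid + 14]
17. n9.idx = 8  [terminal]
18. n10.tag = 27  [D.mk + 25]
19. n11.idx = 24  [terminal]
20. n12.idx = -5  [terminal]
21. n10.off = "xp"  ["xp"]
22. n10.cnt = 21  [21]
23. n10.fin = -5  [A.tag - 32]
24. n13.lab = true  [terminal]
25. n8.lim = -1  [(if e.lab then A.fin else D.mk) + 4]
26. n8.wid = 11  [A.fin + 16]
27. n0.lim = 23  [D₁.lim + 24]
28. n0.ok = "xm"  ["xm"]
29. n0.key = 27  [S.live + 28]

11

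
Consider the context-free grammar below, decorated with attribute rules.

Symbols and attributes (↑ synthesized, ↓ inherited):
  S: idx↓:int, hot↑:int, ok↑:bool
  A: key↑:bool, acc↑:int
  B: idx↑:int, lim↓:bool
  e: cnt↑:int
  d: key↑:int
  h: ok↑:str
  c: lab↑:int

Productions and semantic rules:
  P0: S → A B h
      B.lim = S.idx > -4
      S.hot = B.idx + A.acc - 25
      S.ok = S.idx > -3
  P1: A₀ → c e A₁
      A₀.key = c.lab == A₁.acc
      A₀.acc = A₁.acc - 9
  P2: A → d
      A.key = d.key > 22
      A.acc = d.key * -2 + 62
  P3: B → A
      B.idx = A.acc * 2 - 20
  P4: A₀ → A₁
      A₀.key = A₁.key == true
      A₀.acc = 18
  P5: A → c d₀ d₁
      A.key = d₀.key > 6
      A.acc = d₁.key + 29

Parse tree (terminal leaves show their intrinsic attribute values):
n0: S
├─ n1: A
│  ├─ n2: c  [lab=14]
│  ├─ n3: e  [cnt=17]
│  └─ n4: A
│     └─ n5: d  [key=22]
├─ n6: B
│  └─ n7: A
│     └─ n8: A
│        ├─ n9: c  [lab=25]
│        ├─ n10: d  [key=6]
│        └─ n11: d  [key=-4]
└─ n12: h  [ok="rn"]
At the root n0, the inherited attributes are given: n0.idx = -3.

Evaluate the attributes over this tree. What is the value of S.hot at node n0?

0

1. n0.idx = -3  [given at root]
2. n2.lab = 14  [terminal]
3. n3.cnt = 17  [terminal]
4. n5.key = 22  [terminal]
5. n4.key = false  [d.key > 22]
6. n4.acc = 18  [d.key * -2 + 62]
7. n1.key = false  [c.lab == A₁.acc]
8. n1.acc = 9  [A₁.acc - 9]
9. n6.lim = true  [S.idx > -4]
10. n9.lab = 25  [terminal]
11. n10.key = 6  [terminal]
12. n11.key = -4  [terminal]
13. n8.key = false  [d₀.key > 6]
14. n8.acc = 25  [d₁.key + 29]
15. n7.key = false  [A₁.key == true]
16. n7.acc = 18  [18]
17. n6.idx = 16  [A.acc * 2 - 20]
18. n12.ok = "rn"  [terminal]
19. n0.hot = 0  [B.idx + A.acc - 25]
20. n0.ok = false  [S.idx > -3]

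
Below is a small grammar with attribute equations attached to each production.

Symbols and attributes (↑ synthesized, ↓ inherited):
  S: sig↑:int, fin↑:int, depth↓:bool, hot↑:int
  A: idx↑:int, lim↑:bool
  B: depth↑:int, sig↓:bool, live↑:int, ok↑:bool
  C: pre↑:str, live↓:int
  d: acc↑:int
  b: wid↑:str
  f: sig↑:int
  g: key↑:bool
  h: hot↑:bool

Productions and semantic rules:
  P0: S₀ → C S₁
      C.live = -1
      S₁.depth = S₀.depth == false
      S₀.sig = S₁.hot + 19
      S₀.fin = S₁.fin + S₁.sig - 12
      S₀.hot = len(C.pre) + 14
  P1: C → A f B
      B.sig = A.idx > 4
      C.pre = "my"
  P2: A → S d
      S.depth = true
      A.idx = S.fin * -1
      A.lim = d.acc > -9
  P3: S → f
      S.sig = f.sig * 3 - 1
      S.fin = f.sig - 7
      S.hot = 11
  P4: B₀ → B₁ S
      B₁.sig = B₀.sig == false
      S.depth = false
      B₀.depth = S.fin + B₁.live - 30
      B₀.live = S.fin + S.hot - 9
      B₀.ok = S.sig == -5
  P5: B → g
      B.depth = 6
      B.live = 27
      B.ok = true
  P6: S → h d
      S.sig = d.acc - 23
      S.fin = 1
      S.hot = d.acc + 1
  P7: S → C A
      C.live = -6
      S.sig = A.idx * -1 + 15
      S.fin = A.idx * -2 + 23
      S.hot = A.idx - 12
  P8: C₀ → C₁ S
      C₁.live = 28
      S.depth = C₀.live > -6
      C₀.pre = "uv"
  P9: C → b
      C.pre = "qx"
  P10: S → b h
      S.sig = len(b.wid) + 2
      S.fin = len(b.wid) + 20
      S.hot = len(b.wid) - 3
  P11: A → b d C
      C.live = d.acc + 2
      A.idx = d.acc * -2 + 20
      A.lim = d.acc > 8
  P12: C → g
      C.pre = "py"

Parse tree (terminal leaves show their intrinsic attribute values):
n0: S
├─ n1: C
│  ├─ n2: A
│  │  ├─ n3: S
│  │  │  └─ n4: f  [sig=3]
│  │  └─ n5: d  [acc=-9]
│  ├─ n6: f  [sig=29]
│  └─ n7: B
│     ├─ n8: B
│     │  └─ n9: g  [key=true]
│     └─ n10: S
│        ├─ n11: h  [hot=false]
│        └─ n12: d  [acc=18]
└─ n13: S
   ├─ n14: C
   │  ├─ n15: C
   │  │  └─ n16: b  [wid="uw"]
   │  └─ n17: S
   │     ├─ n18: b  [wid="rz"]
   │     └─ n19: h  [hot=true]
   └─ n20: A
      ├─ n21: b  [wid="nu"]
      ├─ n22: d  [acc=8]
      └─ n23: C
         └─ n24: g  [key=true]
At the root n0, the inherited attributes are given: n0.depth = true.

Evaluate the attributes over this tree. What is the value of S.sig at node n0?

11

1. n0.depth = true  [given at root]
2. n1.live = -1  [-1]
3. n3.depth = true  [true]
4. n4.sig = 3  [terminal]
5. n3.sig = 8  [f.sig * 3 - 1]
6. n3.fin = -4  [f.sig - 7]
7. n3.hot = 11  [11]
8. n5.acc = -9  [terminal]
9. n2.idx = 4  [S.fin * -1]
10. n2.lim = false  [d.acc > -9]
11. n6.sig = 29  [terminal]
12. n7.sig = false  [A.idx > 4]
13. n8.sig = true  [B₀.sig == false]
14. n9.key = true  [terminal]
15. n8.depth = 6  [6]
16. n8.live = 27  [27]
17. n8.ok = true  [true]
18. n10.depth = false  [false]
19. n11.hot = false  [terminal]
20. n12.acc = 18  [terminal]
21. n10.sig = -5  [d.acc - 23]
22. n10.fin = 1  [1]
23. n10.hot = 19  [d.acc + 1]
24. n7.depth = -2  [S.fin + B₁.live - 30]
25. n7.live = 11  [S.fin + S.hot - 9]
26. n7.ok = true  [S.sig == -5]
27. n1.pre = "my"  ["my"]
28. n13.depth = false  [S₀.depth == false]
29. n14.live = -6  [-6]
30. n15.live = 28  [28]
31. n16.wid = "uw"  [terminal]
32. n15.pre = "qx"  ["qx"]
33. n17.depth = false  [C₀.live > -6]
34. n18.wid = "rz"  [terminal]
35. n19.hot = true  [terminal]
36. n17.sig = 4  [len(b.wid) + 2]
37. n17.fin = 22  [len(b.wid) + 20]
38. n17.hot = -1  [len(b.wid) - 3]
39. n14.pre = "uv"  ["uv"]
40. n21.wid = "nu"  [terminal]
41. n22.acc = 8  [terminal]
42. n23.live = 10  [d.acc + 2]
43. n24.key = true  [terminal]
44. n23.pre = "py"  ["py"]
45. n20.idx = 4  [d.acc * -2 + 20]
46. n20.lim = false  [d.acc > 8]
47. n13.sig = 11  [A.idx * -1 + 15]
48. n13.fin = 15  [A.idx * -2 + 23]
49. n13.hot = -8  [A.idx - 12]
50. n0.sig = 11  [S₁.hot + 19]
51. n0.fin = 14  [S₁.fin + S₁.sig - 12]
52. n0.hot = 16  [len(C.pre) + 14]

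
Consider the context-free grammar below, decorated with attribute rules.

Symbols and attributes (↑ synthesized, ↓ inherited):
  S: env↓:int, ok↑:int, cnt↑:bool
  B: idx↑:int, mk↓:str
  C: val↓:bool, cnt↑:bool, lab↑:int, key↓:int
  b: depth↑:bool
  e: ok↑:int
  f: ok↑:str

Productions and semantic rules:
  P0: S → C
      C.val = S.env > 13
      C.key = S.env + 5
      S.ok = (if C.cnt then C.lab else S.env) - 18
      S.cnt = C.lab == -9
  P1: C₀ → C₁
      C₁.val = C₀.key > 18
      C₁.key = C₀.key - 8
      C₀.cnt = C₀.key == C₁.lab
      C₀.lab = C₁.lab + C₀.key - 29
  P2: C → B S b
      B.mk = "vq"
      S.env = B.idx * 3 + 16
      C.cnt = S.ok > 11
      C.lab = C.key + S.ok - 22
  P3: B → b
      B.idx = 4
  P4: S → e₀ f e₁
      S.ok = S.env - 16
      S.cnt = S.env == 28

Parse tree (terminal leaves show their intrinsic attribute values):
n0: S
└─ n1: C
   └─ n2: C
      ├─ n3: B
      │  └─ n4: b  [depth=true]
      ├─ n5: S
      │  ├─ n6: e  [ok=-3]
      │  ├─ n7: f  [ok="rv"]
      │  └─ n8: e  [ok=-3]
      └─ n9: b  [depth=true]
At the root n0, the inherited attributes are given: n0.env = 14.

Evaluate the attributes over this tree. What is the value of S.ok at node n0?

1. n0.env = 14  [given at root]
2. n1.val = true  [S.env > 13]
3. n1.key = 19  [S.env + 5]
4. n2.val = true  [C₀.key > 18]
5. n2.key = 11  [C₀.key - 8]
6. n3.mk = "vq"  ["vq"]
7. n4.depth = true  [terminal]
8. n3.idx = 4  [4]
9. n5.env = 28  [B.idx * 3 + 16]
10. n6.ok = -3  [terminal]
11. n7.ok = "rv"  [terminal]
12. n8.ok = -3  [terminal]
13. n5.ok = 12  [S.env - 16]
14. n5.cnt = true  [S.env == 28]
15. n9.depth = true  [terminal]
16. n2.cnt = true  [S.ok > 11]
17. n2.lab = 1  [C.key + S.ok - 22]
18. n1.cnt = false  [C₀.key == C₁.lab]
19. n1.lab = -9  [C₁.lab + C₀.key - 29]
20. n0.ok = -4  [(if C.cnt then C.lab else S.env) - 18]
21. n0.cnt = true  [C.lab == -9]

-4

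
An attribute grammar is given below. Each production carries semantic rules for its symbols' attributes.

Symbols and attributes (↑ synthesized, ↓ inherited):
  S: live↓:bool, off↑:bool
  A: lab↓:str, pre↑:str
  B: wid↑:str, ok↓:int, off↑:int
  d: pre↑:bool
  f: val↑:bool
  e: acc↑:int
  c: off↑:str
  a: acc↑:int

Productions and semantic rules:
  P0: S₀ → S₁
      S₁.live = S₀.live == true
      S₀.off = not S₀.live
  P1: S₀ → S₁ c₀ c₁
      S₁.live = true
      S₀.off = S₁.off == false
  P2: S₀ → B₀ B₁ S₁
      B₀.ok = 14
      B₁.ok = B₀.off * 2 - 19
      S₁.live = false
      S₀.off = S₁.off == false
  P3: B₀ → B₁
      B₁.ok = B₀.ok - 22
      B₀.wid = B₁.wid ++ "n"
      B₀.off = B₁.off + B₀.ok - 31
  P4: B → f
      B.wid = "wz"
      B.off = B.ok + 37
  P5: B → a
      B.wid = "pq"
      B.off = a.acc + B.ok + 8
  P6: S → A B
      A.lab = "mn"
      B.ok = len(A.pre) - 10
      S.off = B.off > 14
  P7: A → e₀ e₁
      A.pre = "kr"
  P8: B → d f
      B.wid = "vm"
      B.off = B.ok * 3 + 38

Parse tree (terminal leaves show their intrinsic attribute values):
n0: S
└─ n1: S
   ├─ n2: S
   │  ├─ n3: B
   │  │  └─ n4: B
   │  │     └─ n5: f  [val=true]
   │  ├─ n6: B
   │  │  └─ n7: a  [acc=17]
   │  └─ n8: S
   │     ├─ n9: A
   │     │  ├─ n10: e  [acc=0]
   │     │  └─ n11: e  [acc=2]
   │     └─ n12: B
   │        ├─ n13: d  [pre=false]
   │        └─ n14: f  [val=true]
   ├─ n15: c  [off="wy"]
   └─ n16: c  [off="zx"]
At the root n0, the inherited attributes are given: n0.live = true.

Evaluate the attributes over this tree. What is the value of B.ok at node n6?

1. n0.live = true  [given at root]
2. n1.live = true  [S₀.live == true]
3. n2.live = true  [true]
4. n3.ok = 14  [14]
5. n4.ok = -8  [B₀.ok - 22]
6. n5.val = true  [terminal]
7. n4.wid = "wz"  ["wz"]
8. n4.off = 29  [B.ok + 37]
9. n3.wid = "wzn"  [B₁.wid ++ "n"]
10. n3.off = 12  [B₁.off + B₀.ok - 31]
11. n6.ok = 5  [B₀.off * 2 - 19]
12. n7.acc = 17  [terminal]
13. n6.wid = "pq"  ["pq"]
14. n6.off = 30  [a.acc + B.ok + 8]
15. n8.live = false  [false]
16. n9.lab = "mn"  ["mn"]
17. n10.acc = 0  [terminal]
18. n11.acc = 2  [terminal]
19. n9.pre = "kr"  ["kr"]
20. n12.ok = -8  [len(A.pre) - 10]
21. n13.pre = false  [terminal]
22. n14.val = true  [terminal]
23. n12.wid = "vm"  ["vm"]
24. n12.off = 14  [B.ok * 3 + 38]
25. n8.off = false  [B.off > 14]
26. n2.off = true  [S₁.off == false]
27. n15.off = "wy"  [terminal]
28. n16.off = "zx"  [terminal]
29. n1.off = false  [S₁.off == false]
30. n0.off = false  [not S₀.live]

5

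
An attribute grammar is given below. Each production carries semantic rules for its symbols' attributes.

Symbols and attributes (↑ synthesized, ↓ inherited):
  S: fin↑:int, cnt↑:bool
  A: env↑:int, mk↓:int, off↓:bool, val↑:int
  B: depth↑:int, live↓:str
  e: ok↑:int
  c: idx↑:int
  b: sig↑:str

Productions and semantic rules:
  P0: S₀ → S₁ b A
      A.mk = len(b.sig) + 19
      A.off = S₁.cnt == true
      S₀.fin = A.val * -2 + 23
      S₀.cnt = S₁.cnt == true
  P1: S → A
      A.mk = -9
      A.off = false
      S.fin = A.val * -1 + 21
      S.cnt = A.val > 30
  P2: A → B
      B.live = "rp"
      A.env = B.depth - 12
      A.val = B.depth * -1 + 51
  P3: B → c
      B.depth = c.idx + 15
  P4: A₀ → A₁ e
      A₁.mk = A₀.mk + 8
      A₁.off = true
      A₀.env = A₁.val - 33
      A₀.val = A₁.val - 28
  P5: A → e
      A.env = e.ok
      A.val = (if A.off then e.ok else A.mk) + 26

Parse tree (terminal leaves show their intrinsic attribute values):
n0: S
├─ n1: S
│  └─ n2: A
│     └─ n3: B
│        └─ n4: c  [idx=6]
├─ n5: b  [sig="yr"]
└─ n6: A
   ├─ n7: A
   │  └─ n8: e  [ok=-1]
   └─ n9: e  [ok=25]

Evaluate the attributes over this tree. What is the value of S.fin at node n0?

1. n2.mk = -9  [-9]
2. n2.off = false  [false]
3. n3.live = "rp"  ["rp"]
4. n4.idx = 6  [terminal]
5. n3.depth = 21  [c.idx + 15]
6. n2.env = 9  [B.depth - 12]
7. n2.val = 30  [B.depth * -1 + 51]
8. n1.fin = -9  [A.val * -1 + 21]
9. n1.cnt = false  [A.val > 30]
10. n5.sig = "yr"  [terminal]
11. n6.mk = 21  [len(b.sig) + 19]
12. n6.off = false  [S₁.cnt == true]
13. n7.mk = 29  [A₀.mk + 8]
14. n7.off = true  [true]
15. n8.ok = -1  [terminal]
16. n7.env = -1  [e.ok]
17. n7.val = 25  [(if A.off then e.ok else A.mk) + 26]
18. n9.ok = 25  [terminal]
19. n6.env = -8  [A₁.val - 33]
20. n6.val = -3  [A₁.val - 28]
21. n0.fin = 29  [A.val * -2 + 23]
22. n0.cnt = false  [S₁.cnt == true]

29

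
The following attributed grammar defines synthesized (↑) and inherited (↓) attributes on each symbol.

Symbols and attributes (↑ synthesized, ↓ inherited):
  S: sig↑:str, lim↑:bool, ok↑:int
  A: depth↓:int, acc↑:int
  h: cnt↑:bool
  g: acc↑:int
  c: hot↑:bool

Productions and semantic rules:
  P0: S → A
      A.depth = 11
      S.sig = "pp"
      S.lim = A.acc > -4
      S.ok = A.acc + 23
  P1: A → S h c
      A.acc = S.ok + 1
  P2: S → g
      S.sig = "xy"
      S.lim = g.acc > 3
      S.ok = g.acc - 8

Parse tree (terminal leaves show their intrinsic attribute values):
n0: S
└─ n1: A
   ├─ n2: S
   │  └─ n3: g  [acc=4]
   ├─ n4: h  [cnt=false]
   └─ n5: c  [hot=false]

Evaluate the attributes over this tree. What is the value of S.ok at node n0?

1. n1.depth = 11  [11]
2. n3.acc = 4  [terminal]
3. n2.sig = "xy"  ["xy"]
4. n2.lim = true  [g.acc > 3]
5. n2.ok = -4  [g.acc - 8]
6. n4.cnt = false  [terminal]
7. n5.hot = false  [terminal]
8. n1.acc = -3  [S.ok + 1]
9. n0.sig = "pp"  ["pp"]
10. n0.lim = true  [A.acc > -4]
11. n0.ok = 20  [A.acc + 23]

20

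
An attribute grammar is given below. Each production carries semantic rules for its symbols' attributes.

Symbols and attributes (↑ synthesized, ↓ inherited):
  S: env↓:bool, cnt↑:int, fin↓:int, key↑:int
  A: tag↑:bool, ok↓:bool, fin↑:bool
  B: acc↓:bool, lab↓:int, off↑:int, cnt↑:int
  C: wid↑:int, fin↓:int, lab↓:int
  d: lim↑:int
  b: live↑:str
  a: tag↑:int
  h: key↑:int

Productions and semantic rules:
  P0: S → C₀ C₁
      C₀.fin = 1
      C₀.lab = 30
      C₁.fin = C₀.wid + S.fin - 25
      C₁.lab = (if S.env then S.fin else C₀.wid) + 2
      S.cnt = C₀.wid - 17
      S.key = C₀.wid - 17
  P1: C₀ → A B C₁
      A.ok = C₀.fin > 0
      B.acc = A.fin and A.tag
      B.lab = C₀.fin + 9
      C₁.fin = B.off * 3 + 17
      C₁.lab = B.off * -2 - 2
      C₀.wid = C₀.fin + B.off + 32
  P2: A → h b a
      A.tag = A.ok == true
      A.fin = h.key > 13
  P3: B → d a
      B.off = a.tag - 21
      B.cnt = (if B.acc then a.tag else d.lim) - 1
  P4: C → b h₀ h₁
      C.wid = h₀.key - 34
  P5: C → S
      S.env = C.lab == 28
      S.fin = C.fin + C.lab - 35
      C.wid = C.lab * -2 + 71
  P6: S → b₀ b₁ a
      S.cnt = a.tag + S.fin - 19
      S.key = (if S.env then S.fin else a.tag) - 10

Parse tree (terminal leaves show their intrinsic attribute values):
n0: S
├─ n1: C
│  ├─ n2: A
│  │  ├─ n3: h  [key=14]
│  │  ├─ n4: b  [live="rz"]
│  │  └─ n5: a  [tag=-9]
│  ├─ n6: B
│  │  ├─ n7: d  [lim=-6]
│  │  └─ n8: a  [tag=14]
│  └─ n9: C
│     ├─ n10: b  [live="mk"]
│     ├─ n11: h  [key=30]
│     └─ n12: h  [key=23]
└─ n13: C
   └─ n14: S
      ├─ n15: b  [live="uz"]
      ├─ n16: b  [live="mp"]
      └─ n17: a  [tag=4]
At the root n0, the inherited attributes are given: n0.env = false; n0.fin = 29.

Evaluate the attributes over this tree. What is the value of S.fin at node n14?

1. n0.env = false  [given at root]
2. n0.fin = 29  [given at root]
3. n1.fin = 1  [1]
4. n1.lab = 30  [30]
5. n2.ok = true  [C₀.fin > 0]
6. n3.key = 14  [terminal]
7. n4.live = "rz"  [terminal]
8. n5.tag = -9  [terminal]
9. n2.tag = true  [A.ok == true]
10. n2.fin = true  [h.key > 13]
11. n6.acc = true  [A.fin and A.tag]
12. n6.lab = 10  [C₀.fin + 9]
13. n7.lim = -6  [terminal]
14. n8.tag = 14  [terminal]
15. n6.off = -7  [a.tag - 21]
16. n6.cnt = 13  [(if B.acc then a.tag else d.lim) - 1]
17. n9.fin = -4  [B.off * 3 + 17]
18. n9.lab = 12  [B.off * -2 - 2]
19. n10.live = "mk"  [terminal]
20. n11.key = 30  [terminal]
21. n12.key = 23  [terminal]
22. n9.wid = -4  [h₀.key - 34]
23. n1.wid = 26  [C₀.fin + B.off + 32]
24. n13.fin = 30  [C₀.wid + S.fin - 25]
25. n13.lab = 28  [(if S.env then S.fin else C₀.wid) + 2]
26. n14.env = true  [C.lab == 28]
27. n14.fin = 23  [C.fin + C.lab - 35]
28. n15.live = "uz"  [terminal]
29. n16.live = "mp"  [terminal]
30. n17.tag = 4  [terminal]
31. n14.cnt = 8  [a.tag + S.fin - 19]
32. n14.key = 13  [(if S.env then S.fin else a.tag) - 10]
33. n13.wid = 15  [C.lab * -2 + 71]
34. n0.cnt = 9  [C₀.wid - 17]
35. n0.key = 9  [C₀.wid - 17]

23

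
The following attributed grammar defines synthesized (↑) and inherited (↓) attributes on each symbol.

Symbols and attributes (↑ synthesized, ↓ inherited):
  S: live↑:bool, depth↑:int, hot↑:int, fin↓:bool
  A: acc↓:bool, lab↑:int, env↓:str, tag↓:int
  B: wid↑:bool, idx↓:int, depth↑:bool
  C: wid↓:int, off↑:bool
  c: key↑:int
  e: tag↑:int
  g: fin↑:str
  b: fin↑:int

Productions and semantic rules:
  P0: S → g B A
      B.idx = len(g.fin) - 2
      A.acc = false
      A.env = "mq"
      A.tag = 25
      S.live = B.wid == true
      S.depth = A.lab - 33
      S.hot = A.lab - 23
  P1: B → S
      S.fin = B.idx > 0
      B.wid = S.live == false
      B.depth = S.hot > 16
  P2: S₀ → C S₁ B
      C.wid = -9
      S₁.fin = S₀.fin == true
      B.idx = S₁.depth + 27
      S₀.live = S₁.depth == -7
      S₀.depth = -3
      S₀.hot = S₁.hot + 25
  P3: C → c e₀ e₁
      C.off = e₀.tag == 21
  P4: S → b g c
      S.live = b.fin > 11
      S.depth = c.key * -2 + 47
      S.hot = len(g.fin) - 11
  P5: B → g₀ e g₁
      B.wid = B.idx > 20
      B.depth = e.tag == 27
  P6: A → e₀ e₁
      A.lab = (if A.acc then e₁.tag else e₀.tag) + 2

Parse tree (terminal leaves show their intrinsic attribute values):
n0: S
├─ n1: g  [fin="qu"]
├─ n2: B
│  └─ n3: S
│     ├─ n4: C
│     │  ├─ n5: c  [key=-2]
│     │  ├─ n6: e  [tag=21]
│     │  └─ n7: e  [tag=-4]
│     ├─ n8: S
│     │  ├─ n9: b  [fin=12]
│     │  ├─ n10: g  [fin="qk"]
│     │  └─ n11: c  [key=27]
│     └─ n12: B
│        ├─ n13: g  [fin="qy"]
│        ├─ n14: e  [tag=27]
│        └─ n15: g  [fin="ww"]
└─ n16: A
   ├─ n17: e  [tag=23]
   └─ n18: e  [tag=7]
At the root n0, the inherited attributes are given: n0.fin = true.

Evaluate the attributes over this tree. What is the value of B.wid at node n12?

false

1. n0.fin = true  [given at root]
2. n1.fin = "qu"  [terminal]
3. n2.idx = 0  [len(g.fin) - 2]
4. n3.fin = false  [B.idx > 0]
5. n4.wid = -9  [-9]
6. n5.key = -2  [terminal]
7. n6.tag = 21  [terminal]
8. n7.tag = -4  [terminal]
9. n4.off = true  [e₀.tag == 21]
10. n8.fin = false  [S₀.fin == true]
11. n9.fin = 12  [terminal]
12. n10.fin = "qk"  [terminal]
13. n11.key = 27  [terminal]
14. n8.live = true  [b.fin > 11]
15. n8.depth = -7  [c.key * -2 + 47]
16. n8.hot = -9  [len(g.fin) - 11]
17. n12.idx = 20  [S₁.depth + 27]
18. n13.fin = "qy"  [terminal]
19. n14.tag = 27  [terminal]
20. n15.fin = "ww"  [terminal]
21. n12.wid = false  [B.idx > 20]
22. n12.depth = true  [e.tag == 27]
23. n3.live = true  [S₁.depth == -7]
24. n3.depth = -3  [-3]
25. n3.hot = 16  [S₁.hot + 25]
26. n2.wid = false  [S.live == false]
27. n2.depth = false  [S.hot > 16]
28. n16.acc = false  [false]
29. n16.env = "mq"  ["mq"]
30. n16.tag = 25  [25]
31. n17.tag = 23  [terminal]
32. n18.tag = 7  [terminal]
33. n16.lab = 25  [(if A.acc then e₁.tag else e₀.tag) + 2]
34. n0.live = false  [B.wid == true]
35. n0.depth = -8  [A.lab - 33]
36. n0.hot = 2  [A.lab - 23]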